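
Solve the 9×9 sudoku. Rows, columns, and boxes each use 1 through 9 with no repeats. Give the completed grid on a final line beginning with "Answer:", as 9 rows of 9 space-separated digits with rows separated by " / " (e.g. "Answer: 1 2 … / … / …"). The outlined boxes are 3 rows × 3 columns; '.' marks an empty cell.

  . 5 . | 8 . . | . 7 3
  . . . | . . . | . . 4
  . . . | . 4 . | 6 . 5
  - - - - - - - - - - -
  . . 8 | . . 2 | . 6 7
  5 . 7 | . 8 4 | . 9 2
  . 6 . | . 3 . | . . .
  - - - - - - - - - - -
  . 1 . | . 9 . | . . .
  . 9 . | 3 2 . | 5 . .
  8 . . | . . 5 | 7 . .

Step 1. [r2c5∈{1,5,6,7}] in col 5, 7 fits only at r2c5, so r2c5=7.
Step 2. [r2c4∈{1,2,5,6,9}] in row 2, 5 fits only at r2c4. So r2c4=5.
Step 3. [r3c4∈{1,2,9}] col 4 places 2 nowhere but r3c4, so r3c4=2.
Step 4. [r5c2∈{3}] r5c2's peers cover all but 3. So r5c2=3.
Step 5. [r5c7∈{1}] r5c7's peers cover all but 1 ⇒ r5c7=1.
Step 6. [r4c2∈{4}] nothing but 4 survives at r4c2. So r4c2=4.
Step 7. [r9c2∈{2}] r9c2 is down to just 2 ⇒ r9c2=2.
Step 8. [r6c9∈{8}] nothing but 8 survives at r6c9. So r6c9=8.
Step 9. [r7c9∈{6}] nothing but 6 survives at r7c9. So r7c9=6.
Step 10. [r8c9∈{1}] r8c9's peers cover all but 1 ⇒ r8c9=1.
Step 11. [r2c2∈{8}] only 8 remains possible at r2c2, so r2c2=8.
Step 12. [r7c7∈{2,3,4,8}] col 7 places 8 nowhere but r7c7 ⇒ r7c7=8.
Step 13. [r8c8∈{4}] r8c8 is down to just 4. So r8c8=4.
Step 14. [r8c3∈{6}] r8c3 has the single candidate 6 ⇒ r8c3=6.
Step 15. [r7c6∈{7}] only 7 remains possible at r7c6 ⇒ r7c6=7.
Step 16. [r7c4∈{4}] r7c4's peers cover all but 4, so r7c4=4.
Step 17. [r7c1∈{3}] r7c1 is down to just 3 ⇒ r7c1=3.
Step 18. [r1c1∈{1,2,4,6,9}] 4 has one home in col 1: r1c1. So r1c1=4.
Step 19. [r2c1∈{1,2,6,9}] across col 1, 6 lands solely at r2c1 ⇒ r2c1=6.
Step 20. [r6c1∈{1,2,9}] across col 1, 2 lands solely at r6c1 ⇒ r6c1=2.
Step 21. [r1c6∈{1,6,9}] in col 6, 6 fits only at r1c6. So r1c6=6.
Step 22. [r1c5∈{1}] nothing but 1 survives at r1c5 ⇒ r1c5=1.
Step 23. [r6c6∈{1,9}] in col 6, 1 fits only at r6c6, so r6c6=1.
Step 24. [r6c3∈{9}] r6c3's peers cover all but 9, so r6c3=9.
Step 25. [r3c1∈{1,7,9}] in col 1, 9 fits only at r3c1, so r3c1=9.
Step 26. [r3c6∈{3}] r3c6's peers cover all but 3 ⇒ r3c6=3.
Step 27. [r1c7∈{2,9}] 9 has one home in row 1: r1c7. So r1c7=9.
Step 28. [r2c7∈{2}] r2c7 has the single candidate 2. So r2c7=2.
Step 29. [r3c3∈{1}] only 1 remains possible at r3c3, so r3c3=1.
Step 30. [r5c4∈{6}] only 6 remains possible at r5c4. So r5c4=6.
Step 31. [r7c3∈{5}] r7c3 is down to just 5, so r7c3=5.
Step 32. [r4c5∈{5}] r4c5 has the single candidate 5, so r4c5=5.
Step 33. [r3c2∈{7}] r3c2 is down to just 7. So r3c2=7.
Step 34. [r6c7∈{4}] only 4 remains possible at r6c7 ⇒ r6c7=4.
Step 35. [r6c4∈{7}] only 7 remains possible at r6c4, so r6c4=7.
Step 36. [r8c1∈{7}] nothing but 7 survives at r8c1. So r8c1=7.
Step 37. [r2c3∈{3}] r2c3 is down to just 3. So r2c3=3.
Step 38. [r4c4∈{9}] only 9 remains possible at r4c4 ⇒ r4c4=9.
Step 39. [r6c8∈{5}] r6c8 is down to just 5. So r6c8=5.
Step 40. [r4c7∈{3}] nothing but 3 survives at r4c7. So r4c7=3.
Step 41. [r2c6∈{9}] r2c6 has the single candidate 9, so r2c6=9.
Step 42. [r9c3∈{4}] r9c3 has the single candidate 4. So r9c3=4.
Step 43. [r9c9∈{9}] r9c9 is down to just 9 ⇒ r9c9=9.
Step 44. [r1c3∈{2}] r1c3 has the single candidate 2, so r1c3=2.
Step 45. [r9c5∈{6}] nothing but 6 survives at r9c5. So r9c5=6.
Step 46. [r2c8∈{1}] r2c8 has the single candidate 1. So r2c8=1.
Step 47. [r3c8∈{8}] r3c8 has the single candidate 8, so r3c8=8.
Step 48. [r4c1∈{1}] r4c1's peers cover all but 1, so r4c1=1.
Step 49. [r8c6∈{8}] r8c6 has the single candidate 8 ⇒ r8c6=8.
Step 50. [r9c4∈{1}] r9c4's peers cover all but 1. So r9c4=1.
Step 51. [r9c8∈{3}] r9c8 has the single candidate 3. So r9c8=3.
Step 52. [r7c8∈{2}] only 2 remains possible at r7c8 ⇒ r7c8=2.

Answer: 4 5 2 8 1 6 9 7 3 / 6 8 3 5 7 9 2 1 4 / 9 7 1 2 4 3 6 8 5 / 1 4 8 9 5 2 3 6 7 / 5 3 7 6 8 4 1 9 2 / 2 6 9 7 3 1 4 5 8 / 3 1 5 4 9 7 8 2 6 / 7 9 6 3 2 8 5 4 1 / 8 2 4 1 6 5 7 3 9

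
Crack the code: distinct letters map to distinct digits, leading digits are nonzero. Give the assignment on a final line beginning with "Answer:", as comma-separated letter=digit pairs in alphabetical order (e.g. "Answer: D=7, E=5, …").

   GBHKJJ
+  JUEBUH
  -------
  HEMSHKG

Step 1. [col 1: J + H ≡ G (mod 10)] column 1 (J + H ≡ G (mod 10), carry-in 0) doesn't pin G yet; pick G=5 and continue, so G=5.
Step 2. [col 1: J + H ≡ G (mod 10)] several values work for H in column 1 (J + H ≡ G (mod 10), carry-in 0); try H=1, so H=1.
Step 3. [col 1: J + H ≡ G (mod 10)] column 1 reads J+H+carry(0)=G with H=1, G=5; with digits 1,5 already taken and all letters distinct, the only value for J is 4. So J=4.
Step 4. [col 2: J + U ≡ K (mod 10)] several values work for K in column 2 (J + U ≡ K (mod 10), carry-in 0); try K=3 ⇒ K=3.
Step 5. [col 2: J + U ≡ K (mod 10)] from column 2 (J=4, K=3, carry-in 0, digits 1,3,4,5 already taken and all letters distinct): U must equal 9 ⇒ U=9.
Step 6. [col 3: K + B ≡ H (mod 10)] in column 3 we have K+B≡H with carry-in 1; given K=3, H=1 and digits 1,3,4,5,9 already taken and all letters distinct, that pins B to 7. So B=7.
Step 7. [col 4: H + E ≡ S (mod 10)] column 4 (H + E ≡ S (mod 10), carry-in 1) doesn't pin S yet; pick S=2 and continue, so S=2.
Step 8. [col 4: H + E ≡ S (mod 10)] column 4 reads H+E+carry(1)=S with H=1, S=2; with digits 1,2,3,4,5,7,9 already taken and all letters distinct, the only value for E is 0 ⇒ E=0.
Step 9. [col 5: B + U ≡ M (mod 10)] column 5 reads B+U+carry(0)=M with B=7, U=9; with digits 0,1,2,3,4,5,7,9 already taken and all letters distinct, the only value for M is 6 ⇒ M=6.

Answer: B=7, E=0, G=5, H=1, J=4, K=3, M=6, S=2, U=9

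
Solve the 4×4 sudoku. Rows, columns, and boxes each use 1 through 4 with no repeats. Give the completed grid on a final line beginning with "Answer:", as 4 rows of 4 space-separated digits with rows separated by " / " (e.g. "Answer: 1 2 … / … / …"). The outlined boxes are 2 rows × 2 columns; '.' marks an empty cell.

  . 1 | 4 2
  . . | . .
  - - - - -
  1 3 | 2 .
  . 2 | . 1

Step 1. [r2c1∈{2,3,4}] across row 2, 2 lands solely at r2c1. So r2c1=2.
Step 2. [r2c4∈{3}] r2c4 is down to just 3, so r2c4=3.
Step 3. [r2c3∈{1}] r2c3 has the single candidate 1 ⇒ r2c3=1.
Step 4. [r2c2∈{4}] only 4 remains possible at r2c2 ⇒ r2c2=4.
Step 5. [r1c1∈{3}] r1c1 is down to just 3, so r1c1=3.
Step 6. [r4c1∈{4}] only 4 remains possible at r4c1, so r4c1=4.
Step 7. [r4c3∈{3}] only 3 remains possible at r4c3 ⇒ r4c3=3.
Step 8. [r3c4∈{4}] r3c4 has the single candidate 4 ⇒ r3c4=4.

Answer: 3 1 4 2 / 2 4 1 3 / 1 3 2 4 / 4 2 3 1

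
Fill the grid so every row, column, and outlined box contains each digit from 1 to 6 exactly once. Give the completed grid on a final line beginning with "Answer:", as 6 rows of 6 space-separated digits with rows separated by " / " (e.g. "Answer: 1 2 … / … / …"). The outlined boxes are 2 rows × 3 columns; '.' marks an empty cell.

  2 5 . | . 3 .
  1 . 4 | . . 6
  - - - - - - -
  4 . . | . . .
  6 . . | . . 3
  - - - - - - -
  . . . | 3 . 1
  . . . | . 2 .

Step 1. [r3c6∈{2,5}] 2 has one home in col 6: r3c6 ⇒ r3c6=2.
Step 2. [r6c6∈{4,5}] across col 6, 5 lands solely at r6c6, so r6c6=5.
Step 3. [r1c4∈{1,4}] in row 1, 1 fits only at r1c4, so r1c4=1.
Step 4. [r2c5∈{5}] nothing but 5 survives at r2c5 ⇒ r2c5=5.
Step 5. [r6c1∈{3}] r6c1 is down to just 3 ⇒ r6c1=3.
Step 6. [r3c3∈{1,3,5}] across col 3, 3 lands solely at r3c3. So r3c3=3.
Step 7. [r4c3∈{1,2,5}] in box 3, 5 fits only at r4c3, so r4c3=5.
Step 8. [r3c2∈{1}] r3c2 is down to just 1 ⇒ r3c2=1.
Step 9. [r4c4∈{4}] only 4 remains possible at r4c4, so r4c4=4.
Step 10. [r6c4∈{6}] nothing but 6 survives at r6c4 ⇒ r6c4=6.
Step 11. [r5c2∈{2,4,6}] r5c2 is the only open cell in col 2 admitting 6. So r5c2=6.
Step 12. [r3c4∈{5}] nothing but 5 survives at r3c4. So r3c4=5.
Step 13. [r2c4∈{2}] r2c4 has the single candidate 2 ⇒ r2c4=2.
Step 14. [r5c3∈{2}] r5c3's peers cover all but 2 ⇒ r5c3=2.
Step 15. [r3c5∈{6}] only 6 remains possible at r3c5, so r3c5=6.
Step 16. [r5c1∈{5}] only 5 remains possible at r5c1. So r5c1=5.
Step 17. [r2c2∈{3}] nothing but 3 survives at r2c2 ⇒ r2c2=3.
Step 18. [r6c2∈{4}] r6c2's peers cover all but 4, so r6c2=4.
Step 19. [r1c6∈{4}] only 4 remains possible at r1c6, so r1c6=4.
Step 20. [r5c5∈{4}] only 4 remains possible at r5c5. So r5c5=4.
Step 21. [r1c3∈{6}] r1c3's peers cover all but 6, so r1c3=6.
Step 22. [r4c5∈{1}] r4c5 has the single candidate 1, so r4c5=1.
Step 23. [r6c3∈{1}] r6c3 has the single candidate 1 ⇒ r6c3=1.
Step 24. [r4c2∈{2}] r4c2 is down to just 2, so r4c2=2.

Answer: 2 5 6 1 3 4 / 1 3 4 2 5 6 / 4 1 3 5 6 2 / 6 2 5 4 1 3 / 5 6 2 3 4 1 / 3 4 1 6 2 5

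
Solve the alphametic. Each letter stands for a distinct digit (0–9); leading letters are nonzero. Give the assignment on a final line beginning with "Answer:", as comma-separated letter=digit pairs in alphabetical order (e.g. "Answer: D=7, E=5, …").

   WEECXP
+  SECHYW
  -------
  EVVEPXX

Step 1. [E] the sum has 7 digits but both addends have 6; that extra leading digit E is the final carry, namely 1, so E=1.
Step 2. [col 1: P + W ≡ X (mod 10)] several values work for X in column 1 (P + W ≡ X (mod 10), carry-in 0); try X=5. So X=5.
Step 3. [col 1: P + W ≡ X (mod 10)] several values work for W in column 1 (P + W ≡ X (mod 10), carry-in 0); try W=8 ⇒ W=8.
Step 4. [col 1: P + W ≡ X (mod 10)] column 1: given W=8, X=5, carry-in 0, and digits 1,5,8 already taken and all letters distinct, P+W≡X (mod 10) forces P=7 ⇒ P=7.
Step 5. [col 2: X + Y ≡ X (mod 10)] column 2 reads X+Y+carry(1)=X with X=5; with digits 1,5,7,8 already taken and all letters distinct, the only value for Y is 9. So Y=9.
Step 6. [col 3: C + H ≡ P (mod 10)] no forcing yet in column 3 (carry-in 1); C=0 is free and consistent — try it ⇒ C=0.
Step 7. [col 3: C + H ≡ P (mod 10)] column 3: given C=0, P=7, carry-in 1, and digits 0,1,5,7,8,9 already taken and all letters distinct, C+H≡P (mod 10) forces H=6, so H=6.
Step 8. [col 5: E + E ≡ V (mod 10)] from column 5 (E=1, carry-in 0, digits 0,1,5,6,7,8,9 already taken and all letters distinct): V must equal 2 ⇒ V=2.
Step 9. [col 6: W + S ≡ V (mod 10)] from column 6 (W=8, V=2, carry-in 0, digits 0,1,2,5,6,7,8,9 already taken and all letters distinct): S must equal 4. So S=4.

Answer: C=0, E=1, H=6, P=7, S=4, V=2, W=8, X=5, Y=9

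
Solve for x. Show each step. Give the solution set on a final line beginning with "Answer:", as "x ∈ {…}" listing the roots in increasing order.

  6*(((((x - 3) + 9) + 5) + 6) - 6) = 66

Step 1. [6*(((((x - 3) + 9) + 5) + 6) - 6) = 66] LHS = 6·(…); ÷6 both sides, so div: ((((x - 3) + 9) + 5) + 6) - 6 = 11.
Step 2. [((((x - 3) + 9) + 5) + 6) - 6 = 11] the outer -6 inverts by adding 6, so sub: (((x - 3) + 9) + 5) + 6 = 17.
Step 3. [(((x - 3) + 9) + 5) + 6 = 17] +6 is outermost — subtract 6 both sides. So sub: ((x - 3) + 9) + 5 = 11.
Step 4. [((x - 3) + 9) + 5 = 11] subtract 5: x sits inside (… + 5). So sub: (x - 3) + 9 = 6.
Step 5. [(x - 3) + 9 = 6] the outer +9 inverts by subtracting 9. So sub: x - 3 = -3.
Step 6. [x - 3 = -3] peel the -3: add 3 from each side ⇒ sub: x = 0.

Answer: x ∈ {0}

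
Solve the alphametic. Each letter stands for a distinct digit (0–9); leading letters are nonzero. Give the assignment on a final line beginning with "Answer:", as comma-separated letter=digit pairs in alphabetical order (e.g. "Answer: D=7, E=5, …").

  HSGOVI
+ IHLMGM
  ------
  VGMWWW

Step 1. [col 1: I + M ≡ W (mod 10)] M=2 is one option consistent with column 1 (I + M ≡ W (mod 10), carry-in 0) — take it. So M=2.
Step 2. [col 1: I + M ≡ W (mod 10)] no forcing yet in column 1 (carry-in 0); W=3 is free and consistent — try it, so W=3.
Step 3. [col 1: I + M ≡ W (mod 10)] column 1: given M=2, W=3, carry-in 0, and digits 2,3 already taken and all letters distinct, I+M≡W (mod 10) forces I=1 ⇒ I=1.
Step 4. [col 2: V + G ≡ W (mod 10)] no forcing yet in column 2 (carry-in 0); G=4 is free and consistent — try it ⇒ G=4.
Step 5. [col 2: V + G ≡ W (mod 10)] from column 2 (G=4, W=3, carry-in 0, digits 1,2,3,4 already taken and all letters distinct): V must equal 9, so V=9.
Step 6. [col 3: O + M ≡ W (mod 10)] column 3: given M=2, W=3, carry-in 1, and digits 1,2,3,4,9 already taken and all letters distinct, O+M≡W (mod 10) forces O=0. So O=0.
Step 7. [col 4: G + L ≡ M (mod 10)] in column 4 we have G+L≡M with carry-in 0; given G=4, M=2 and digits 0,1,2,3,4,9 already taken and all letters distinct, that pins L to 8 ⇒ L=8.
Step 8. [col 5: S + H ≡ G (mod 10)] several values work for S in column 5 (S + H ≡ G (mod 10), carry-in 1); try S=6. So S=6.
Step 9. [col 5: S + H ≡ G (mod 10)] column 5: given S=6, G=4, carry-in 1, and digits 0,1,2,3,4,6,8,9 already taken and all letters distinct, S+H≡G (mod 10) forces H=7, so H=7.

Answer: G=4, H=7, I=1, L=8, M=2, O=0, S=6, V=9, W=3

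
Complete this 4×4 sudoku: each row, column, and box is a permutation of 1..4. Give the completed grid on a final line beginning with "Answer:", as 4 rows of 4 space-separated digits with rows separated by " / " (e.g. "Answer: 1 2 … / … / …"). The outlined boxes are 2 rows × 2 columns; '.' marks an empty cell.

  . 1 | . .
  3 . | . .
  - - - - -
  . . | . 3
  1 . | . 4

Step 1. [r4c3∈{2}] r4c3 is down to just 2, so r4c3=2.
Step 2. [r2c4∈{1,2}] in col 4, 1 fits only at r2c4, so r2c4=1.
Step 3. [r2c2∈{2,4}] r2c2 is the only open cell in row 2 admitting 2 ⇒ r2c2=2.
Step 4. [r1c1∈{4}] only 4 remains possible at r1c1. So r1c1=4.
Step 5. [r3c2∈{4}] only 4 remains possible at r3c2. So r3c2=4.
Step 6. [r3c3∈{1}] r3c3 has the single candidate 1. So r3c3=1.
Step 7. [r1c4∈{2}] only 2 remains possible at r1c4 ⇒ r1c4=2.
Step 8. [r2c3∈{4}] r2c3 is down to just 4, so r2c3=4.
Step 9. [r3c1∈{2}] r3c1 is down to just 2, so r3c1=2.
Step 10. [r1c3∈{3}] r1c3 has the single candidate 3, so r1c3=3.
Step 11. [r4c2∈{3}] r4c2 has the single candidate 3, so r4c2=3.

Answer: 4 1 3 2 / 3 2 4 1 / 2 4 1 3 / 1 3 2 4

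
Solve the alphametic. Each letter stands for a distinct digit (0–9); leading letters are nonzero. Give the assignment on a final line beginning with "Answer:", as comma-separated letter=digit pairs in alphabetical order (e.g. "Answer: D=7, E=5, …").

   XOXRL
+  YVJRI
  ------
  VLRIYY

Step 1. [col 1: L + I ≡ Y (mod 10)] I=3 is one option consistent with column 1 (L + I ≡ Y (mod 10), carry-in 0) — take it. So I=3.
Step 2. [col 1: L + I ≡ Y (mod 10)] no forcing yet in column 1 (carry-in 0); L=5 is free and consistent — try it ⇒ L=5.
Step 3. [V] V is the leading digit of a 6-digit sum of two 5-digit numbers; the final carry is exactly 1. So V=1.
Step 4. [col 1: L + I ≡ Y (mod 10)] column 1: given L=5, I=3, carry-in 0, and digits 1,3,5 already taken and all letters distinct, L+I≡Y (mod 10) forces Y=8 ⇒ Y=8.
Step 5. [col 2: R + R ≡ Y (mod 10)] column 2 (R + R ≡ Y (mod 10), carry-in 0) doesn't pin R yet; pick R=4 and continue, so R=4.
Step 6. [col 3: X + J ≡ I (mod 10)] several values work for X in column 3 (X + J ≡ I (mod 10), carry-in 0); try X=7, so X=7.
Step 7. [col 3: X + J ≡ I (mod 10)] in column 3 we have X+J≡I with carry-in 0; given X=7, I=3 and digits 1,3,4,5,7,8 already taken and all letters distinct, that pins J to 6. So J=6.
Step 8. [col 4: O + V ≡ R (mod 10)] column 4 reads O+V+carry(1)=R with V=1, R=4; with digits 1,3,4,5,6,7,8 already taken and all letters distinct, the only value for O is 2. So O=2.

Answer: I=3, J=6, L=5, O=2, R=4, V=1, X=7, Y=8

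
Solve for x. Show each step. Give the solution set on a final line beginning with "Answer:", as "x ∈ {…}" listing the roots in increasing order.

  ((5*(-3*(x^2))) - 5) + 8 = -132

Step 1. [((5*(-3*(x^2))) - 5) + 8 = -132] peel the +8: subtract 8 from each side. So sub: (5*(-3*(x^2))) - 5 = -140.
Step 2. [(5*(-3*(x^2))) - 5 = -140] 5 comes off first (add 5) ⇒ sub: 5*(-3*(x^2)) = -135.
Step 3. [5*(-3*(x^2)) = -135] 5 out front; divide by 5, so div: -3*(x^2) = -27.
Step 4. [-3*(x^2) = -27] -3·(inner) — divide through by -3 ⇒ div: x^2 = 9.
Step 5. [x^2 = 9] LHS squared, RHS 9 ≥ 0: apply √ (±). So sqrt: x = 3 or -3.

Answer: x ∈ {-3, 3}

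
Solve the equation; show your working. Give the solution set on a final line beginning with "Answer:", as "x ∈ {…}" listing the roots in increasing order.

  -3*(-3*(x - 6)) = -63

Step 1. [-3*(-3*(x - 6)) = -63] -3 out front; divide by -3 ⇒ div: -3*(x - 6) = 21.
Step 2. [-3*(x - 6) = 21] leading coefficient -3: divide by -3 ⇒ div: x - 6 = -7.
Step 3. [x - 6 = -7] peel the -6: add 6 from each side. So sub: x = -1.

Answer: x ∈ {-1}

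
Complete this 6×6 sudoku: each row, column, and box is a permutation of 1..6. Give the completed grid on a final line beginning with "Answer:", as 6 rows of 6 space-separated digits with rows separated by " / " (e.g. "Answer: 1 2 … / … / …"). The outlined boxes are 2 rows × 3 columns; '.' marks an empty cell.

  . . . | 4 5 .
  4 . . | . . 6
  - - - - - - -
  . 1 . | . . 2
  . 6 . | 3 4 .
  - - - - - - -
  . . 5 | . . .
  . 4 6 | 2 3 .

Step 1. [r2c4∈{1}] r2c4 is down to just 1. So r2c4=1.
Step 2. [r5c5∈{1,6}] r5c5 is the only open cell in col 5 admitting 1, so r5c5=1.
Step 3. [r3c4∈{5,6}] col 4 places 5 nowhere but r3c4. So r3c4=5.
Step 4. [r1c1∈{1,2,3,6}] in row 1, 6 fits only at r1c1. So r1c1=6.
Step 5. [r4c3∈{2}] nothing but 2 survives at r4c3. So r4c3=2.
Step 6. [r2c3∈{3}] nothing but 3 survives at r2c3 ⇒ r2c3=3.
Step 7. [r1c2∈{2}] r1c2's peers cover all but 2. So r1c2=2.
Step 8. [r3c1∈{3}] r3c1's peers cover all but 3, so r3c1=3.
Step 9. [r6c1∈{1}] only 1 remains possible at r6c1 ⇒ r6c1=1.
Step 10. [r6c6∈{5}] r6c6 is down to just 5 ⇒ r6c6=5.
Step 11. [r3c5∈{6}] only 6 remains possible at r3c5 ⇒ r3c5=6.
Step 12. [r2c5∈{2}] only 2 remains possible at r2c5 ⇒ r2c5=2.
Step 13. [r5c6∈{4}] only 4 remains possible at r5c6 ⇒ r5c6=4.
Step 14. [r3c3∈{4}] only 4 remains possible at r3c3. So r3c3=4.
Step 15. [r1c6∈{3}] r1c6 has the single candidate 3 ⇒ r1c6=3.
Step 16. [r1c3∈{1}] r1c3 has the single candidate 1 ⇒ r1c3=1.
Step 17. [r4c6∈{1}] r4c6 has the single candidate 1 ⇒ r4c6=1.
Step 18. [r4c1∈{5}] r4c1 has the single candidate 5. So r4c1=5.
Step 19. [r2c2∈{5}] nothing but 5 survives at r2c2, so r2c2=5.
Step 20. [r5c1∈{2}] only 2 remains possible at r5c1 ⇒ r5c1=2.
Step 21. [r5c2∈{3}] r5c2 has the single candidate 3 ⇒ r5c2=3.
Step 22. [r5c4∈{6}] only 6 remains possible at r5c4 ⇒ r5c4=6.

Answer: 6 2 1 4 5 3 / 4 5 3 1 2 6 / 3 1 4 5 6 2 / 5 6 2 3 4 1 / 2 3 5 6 1 4 / 1 4 6 2 3 5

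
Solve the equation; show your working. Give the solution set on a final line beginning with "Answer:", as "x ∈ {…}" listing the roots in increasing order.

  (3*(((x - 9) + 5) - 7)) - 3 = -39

Step 1. [(3*(((x - 9) + 5) - 7)) - 3 = -39] add 3: x sits inside (… - 3). So sub: 3*(((x - 9) + 5) - 7) = -36.
Step 2. [3*(((x - 9) + 5) - 7) = -36] divide by the outer 3, so div: ((x - 9) + 5) - 7 = -12.
Step 3. [((x - 9) + 5) - 7 = -12] 7 comes off first (add 7). So sub: (x - 9) + 5 = -5.
Step 4. [(x - 9) + 5 = -5] +5 is outermost — subtract 5 both sides. So sub: x - 9 = -10.
Step 5. [x - 9 = -10] peel the -9: add 9 from each side ⇒ sub: x = -1.

Answer: x ∈ {-1}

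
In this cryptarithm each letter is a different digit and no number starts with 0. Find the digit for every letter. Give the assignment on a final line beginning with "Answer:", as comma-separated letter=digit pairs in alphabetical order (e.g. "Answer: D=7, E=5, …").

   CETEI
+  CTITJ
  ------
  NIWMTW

Step 1. [col 1: I + J ≡ W (mod 10)] several values work for W in column 1 (I + J ≡ W (mod 10), carry-in 0); try W=9. So W=9.
Step 2. [N] adding two 5-digit numbers gives at most 5+1 digits, and here it does — N is that final carry and must be 1 ⇒ N=1.
Step 3. [col 1: I + J ≡ W (mod 10)] no forcing yet in column 1 (carry-in 0); J=5 is free and consistent — try it ⇒ J=5.
Step 4. [col 1: I + J ≡ W (mod 10)] in column 1 we have I+J≡W with carry-in 0; given J=5, W=9 and digits 1,5,9 already taken and all letters distinct, that pins I to 4 ⇒ I=4.
Step 5. [col 2: E + T ≡ T (mod 10)] in column 2 we have E+T≡T with carry-in 0; given nothing yet and digits 1,4,5,9 already taken and all letters distinct, that pins E to 0, so E=0.
Step 6. [col 2: E + T ≡ T (mod 10)] T=8 is one option consistent with column 2 (E + T ≡ T (mod 10), carry-in 0) — take it. So T=8.
Step 7. [col 3: T + I ≡ M (mod 10)] column 3: given T=8, I=4, carry-in 0, and digits 0,1,4,5,8,9 already taken and all letters distinct, T+I≡M (mod 10) forces M=2, so M=2.
Step 8. [col 5: C + C ≡ I (mod 10)] in column 5 we have C+C≡I with carry-in 0; given I=4 and digits 0,1,2,4,5,8,9 already taken and all letters distinct, that pins C to 7 ⇒ C=7.

Answer: C=7, E=0, I=4, J=5, M=2, N=1, T=8, W=9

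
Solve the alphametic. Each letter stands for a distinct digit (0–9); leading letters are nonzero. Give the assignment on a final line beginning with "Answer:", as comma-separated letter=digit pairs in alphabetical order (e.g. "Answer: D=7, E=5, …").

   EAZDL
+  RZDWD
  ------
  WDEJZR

Step 1. [W] adding two 5-digit numbers gives at most 5+1 digits, and here it does — W is that final carry and must be 1. So W=1.
Step 2. [col 1: L + D ≡ R (mod 10)] no forcing yet in column 1 (carry-in 0); L=2 is free and consistent — try it ⇒ L=2.
Step 3. [col 1: L + D ≡ R (mod 10)] D=4 is one option consistent with column 1 (L + D ≡ R (mod 10), carry-in 0) — take it, so D=4.
Step 4. [col 1: L + D ≡ R (mod 10)] in column 1 we have L+D≡R with carry-in 0; given L=2, D=4 and digits 1,2,4 already taken and all letters distinct, that pins R to 6 ⇒ R=6.
Step 5. [col 2: D + W ≡ Z (mod 10)] in column 2 we have D+W≡Z with carry-in 0; given D=4, W=1 and digits 1,2,4,6 already taken and all letters distinct, that pins Z to 5, so Z=5.
Step 6. [col 3: Z + D ≡ J (mod 10)] column 3 reads Z+D+carry(0)=J with Z=5, D=4; with digits 1,2,4,5,6 already taken and all letters distinct, the only value for J is 9. So J=9.
Step 7. [col 4: A + Z ≡ E (mod 10)] no forcing yet in column 4 (carry-in 0); A=3 is free and consistent — try it ⇒ A=3.
Step 8. [col 4: A + Z ≡ E (mod 10)] from column 4 (A=3, Z=5, carry-in 0, digits 1,2,3,4,5,6,9 already taken and all letters distinct): E must equal 8. So E=8.

Answer: A=3, D=4, E=8, J=9, L=2, R=6, W=1, Z=5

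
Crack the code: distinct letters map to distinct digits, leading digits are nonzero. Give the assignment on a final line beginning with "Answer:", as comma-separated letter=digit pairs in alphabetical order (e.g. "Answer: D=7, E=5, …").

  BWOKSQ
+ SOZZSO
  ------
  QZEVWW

Step 1. [col 1: Q + O ≡ W (mod 10)] W=6 is one option consistent with column 1 (Q + O ≡ W (mod 10), carry-in 0) — take it ⇒ W=6.
Step 2. [col 1: Q + O ≡ W (mod 10)] column 1 (Q + O ≡ W (mod 10), carry-in 0) doesn't pin Q yet; pick Q=5 and continue. So Q=5.
Step 3. [col 1: Q + O ≡ W (mod 10)] column 1: given Q=5, W=6, carry-in 0, and digits 5,6 already taken and all letters distinct, Q+O≡W (mod 10) forces O=1. So O=1.
Step 4. [col 2: S + S ≡ W (mod 10)] no forcing yet in column 2 (carry-in 0); S=3 is free and consistent — try it ⇒ S=3.
Step 5. [col 3: K + Z ≡ V (mod 10)] several values work for Z in column 3 (K + Z ≡ V (mod 10), carry-in 0); try Z=8. So Z=8.
Step 6. [col 3: K + Z ≡ V (mod 10)] V=7 is one option consistent with column 3 (K + Z ≡ V (mod 10), carry-in 0) — take it, so V=7.
Step 7. [col 3: K + Z ≡ V (mod 10)] in column 3 we have K+Z≡V with carry-in 0; given Z=8, V=7 and digits 1,3,5,6,7,8 already taken and all letters distinct, that pins K to 9, so K=9.
Step 8. [col 4: O + Z ≡ E (mod 10)] in column 4 we have O+Z≡E with carry-in 1; given O=1, Z=8 and digits 1,3,5,6,7,8,9 already taken and all letters distinct, that pins E to 0 ⇒ E=0.
Step 9. [col 6: B + S ≡ Q (mod 10)] column 6 reads B+S+carry(0)=Q with S=3, Q=5; with digits 0,1,3,5,6,7,8,9 already taken and all letters distinct, the only value for B is 2. So B=2.

Answer: B=2, E=0, K=9, O=1, Q=5, S=3, V=7, W=6, Z=8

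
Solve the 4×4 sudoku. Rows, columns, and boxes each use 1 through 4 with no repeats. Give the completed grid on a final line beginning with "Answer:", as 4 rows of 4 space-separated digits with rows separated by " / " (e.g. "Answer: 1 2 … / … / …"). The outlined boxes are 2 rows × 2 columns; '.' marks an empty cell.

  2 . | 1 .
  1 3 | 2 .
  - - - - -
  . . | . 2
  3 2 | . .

Step 1. [r2c4∈{4}] only 4 remains possible at r2c4, so r2c4=4.
Step 2. [r3c1∈{4}] only 4 remains possible at r3c1 ⇒ r3c1=4.
Step 3. [r1c4∈{3}] only 3 remains possible at r1c4 ⇒ r1c4=3.
Step 4. [r4c4∈{1}] r4c4 has the single candidate 1. So r4c4=1.
Step 5. [r1c2∈{4}] r1c2 is down to just 4 ⇒ r1c2=4.
Step 6. [r3c3∈{3}] nothing but 3 survives at r3c3. So r3c3=3.
Step 7. [r3c2∈{1}] nothing but 1 survives at r3c2. So r3c2=1.
Step 8. [r4c3∈{4}] nothing but 4 survives at r4c3, so r4c3=4.

Answer: 2 4 1 3 / 1 3 2 4 / 4 1 3 2 / 3 2 4 1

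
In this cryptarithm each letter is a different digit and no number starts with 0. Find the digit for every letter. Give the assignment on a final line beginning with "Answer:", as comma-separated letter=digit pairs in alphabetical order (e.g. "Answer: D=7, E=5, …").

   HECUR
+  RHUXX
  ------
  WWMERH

Step 1. [W] adding two 5-digit numbers gives at most 5+1 digits, and here it does — W is that final carry and must be 1 ⇒ W=1.
Step 2. [col 1: R + X ≡ H (mod 10)] no forcing yet in column 1 (carry-in 0); X=5 is free and consistent — try it ⇒ X=5.
Step 3. [col 1: R + X ≡ H (mod 10)] R=8 is one option consistent with column 1 (R + X ≡ H (mod 10), carry-in 0) — take it. So R=8.
Step 4. [col 1: R + X ≡ H (mod 10)] column 1 reads R+X+carry(0)=H with R=8, X=5; with digits 1,5,8 already taken and all letters distinct, the only value for H is 3. So H=3.
Step 5. [col 2: U + X ≡ R (mod 10)] from column 2 (X=5, R=8, carry-in 1, digits 1,3,5,8 already taken and all letters distinct): U must equal 2. So U=2.
Step 6. [col 3: C + U ≡ E (mod 10)] C=4 is one option consistent with column 3 (C + U ≡ E (mod 10), carry-in 0) — take it, so C=4.
Step 7. [col 3: C + U ≡ E (mod 10)] from column 3 (C=4, U=2, carry-in 0, digits 1,2,3,4,5,8 already taken and all letters distinct): E must equal 6 ⇒ E=6.
Step 8. [col 4: E + H ≡ M (mod 10)] column 4 reads E+H+carry(0)=M with E=6, H=3; with digits 1,2,3,4,5,6,8 already taken and all letters distinct, the only value for M is 9, so M=9.

Answer: C=4, E=6, H=3, M=9, R=8, U=2, W=1, X=5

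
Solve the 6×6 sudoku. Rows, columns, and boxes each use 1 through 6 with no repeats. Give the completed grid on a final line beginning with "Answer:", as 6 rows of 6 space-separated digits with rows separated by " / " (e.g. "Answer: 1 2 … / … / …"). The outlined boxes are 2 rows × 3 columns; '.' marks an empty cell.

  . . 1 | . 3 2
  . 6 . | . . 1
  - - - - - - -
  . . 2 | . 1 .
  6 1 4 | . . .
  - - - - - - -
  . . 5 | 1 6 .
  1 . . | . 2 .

Step 1. [r4c5∈{5}] nothing but 5 survives at r4c5. So r4c5=5.
Step 2. [r4c6∈{3}] r4c6's peers cover all but 3 ⇒ r4c6=3.
Step 3. [r5c6∈{4}] r5c6's peers cover all but 4. So r5c6=4.
Step 4. [r2c1∈{2,3,4,5}] row 2 places 2 nowhere but r2c1, so r2c1=2.
Step 5. [r5c1∈{3}] nothing but 3 survives at r5c1, so r5c1=3.
Step 6. [r2c4∈{4,5}] r2c4 is the only open cell in row 2 admitting 5, so r2c4=5.
Step 7. [r1c1∈{4,5}] r1c1 is the only open cell in col 1 admitting 4. So r1c1=4.
Step 8. [r3c6∈{6}] r3c6 has the single candidate 6, so r3c6=6.
Step 9. [r3c1∈{5}] nothing but 5 survives at r3c1. So r3c1=5.
Step 10. [r2c3∈{3}] nothing but 3 survives at r2c3. So r2c3=3.
Step 11. [r6c2∈{4}] r6c2 is down to just 4 ⇒ r6c2=4.
Step 12. [r1c2∈{5}] only 5 remains possible at r1c2. So r1c2=5.
Step 13. [r5c2∈{2}] r5c2 has the single candidate 2 ⇒ r5c2=2.
Step 14. [r2c5∈{4}] only 4 remains possible at r2c5 ⇒ r2c5=4.
Step 15. [r6c3∈{6}] r6c3's peers cover all but 6. So r6c3=6.
Step 16. [r6c6∈{5}] nothing but 5 survives at r6c6 ⇒ r6c6=5.
Step 17. [r6c4∈{3}] r6c4 is down to just 3. So r6c4=3.
Step 18. [r3c4∈{4}] only 4 remains possible at r3c4, so r3c4=4.
Step 19. [r1c4∈{6}] r1c4 has the single candidate 6 ⇒ r1c4=6.
Step 20. [r3c2∈{3}] r3c2 has the single candidate 3 ⇒ r3c2=3.
Step 21. [r4c4∈{2}] r4c4 is down to just 2 ⇒ r4c4=2.

Answer: 4 5 1 6 3 2 / 2 6 3 5 4 1 / 5 3 2 4 1 6 / 6 1 4 2 5 3 / 3 2 5 1 6 4 / 1 4 6 3 2 5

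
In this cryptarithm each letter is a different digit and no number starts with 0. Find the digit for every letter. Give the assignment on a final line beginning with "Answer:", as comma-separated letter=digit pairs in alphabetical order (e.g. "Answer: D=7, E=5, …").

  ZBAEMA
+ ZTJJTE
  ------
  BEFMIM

Step 1. [col 1: A + E ≡ M (mod 10)] column 1 (A + E ≡ M (mod 10), carry-in 0) doesn't pin E yet; pick E=6 and continue ⇒ E=6.
Step 2. [col 1: A + E ≡ M (mod 10)] several values work for M in column 1 (A + E ≡ M (mod 10), carry-in 0); try M=8. So M=8.
Step 3. [col 1: A + E ≡ M (mod 10)] in column 1 we have A+E≡M with carry-in 0; given E=6, M=8 and digits 6,8 already taken and all letters distinct, that pins A to 2, so A=2.
Step 4. [col 2: M + T ≡ I (mod 10)] several values work for T in column 2 (M + T ≡ I (mod 10), carry-in 0); try T=7, so T=7.
Step 5. [col 2: M + T ≡ I (mod 10)] from column 2 (M=8, T=7, carry-in 0, digits 2,6,7,8 already taken and all letters distinct): I must equal 5. So I=5.
Step 6. [col 3: E + J ≡ M (mod 10)] column 3: given E=6, M=8, carry-in 1, and digits 2,5,6,7,8 already taken and all letters distinct, E+J≡M (mod 10) forces J=1, so J=1.
Step 7. [col 4: A + J ≡ F (mod 10)] from column 4 (A=2, J=1, carry-in 0, digits 1,2,5,6,7,8 already taken and all letters distinct): F must equal 3, so F=3.
Step 8. [col 5: B + T ≡ E (mod 10)] column 5: given T=7, E=6, carry-in 0, and digits 1,2,3,5,6,7,8 already taken and all letters distinct, B+T≡E (mod 10) forces B=9. So B=9.
Step 9. [col 6: Z + Z ≡ B (mod 10)] column 6 reads Z+Z+carry(1)=B with B=9; with digits 1,2,3,5,6,7,8,9 already taken and all letters distinct, the only value for Z is 4, so Z=4.

Answer: A=2, B=9, E=6, F=3, I=5, J=1, M=8, T=7, Z=4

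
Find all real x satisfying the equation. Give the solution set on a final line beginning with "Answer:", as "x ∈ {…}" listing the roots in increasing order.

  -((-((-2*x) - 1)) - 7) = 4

Step 1. [-((-((-2*x) - 1)) - 7) = 4] flip signs both sides, so neg: (-((-2*x) - 1)) - 7 = -4.
Step 2. [(-((-2*x) - 1)) - 7 = -4] add 7: x sits inside (… - 7). So sub: -((-2*x) - 1) = 3.
Step 3. [-((-2*x) - 1) = 3] leading − — multiply by −1 ⇒ neg: (-2*x) - 1 = -3.
Step 4. [(-2*x) - 1 = -3] peel the -1: add 1 from each side. So sub: -2*x = -2.
Step 5. [-2*x = -2] divide by the outer -2. So div: x = 1.

Answer: x ∈ {1}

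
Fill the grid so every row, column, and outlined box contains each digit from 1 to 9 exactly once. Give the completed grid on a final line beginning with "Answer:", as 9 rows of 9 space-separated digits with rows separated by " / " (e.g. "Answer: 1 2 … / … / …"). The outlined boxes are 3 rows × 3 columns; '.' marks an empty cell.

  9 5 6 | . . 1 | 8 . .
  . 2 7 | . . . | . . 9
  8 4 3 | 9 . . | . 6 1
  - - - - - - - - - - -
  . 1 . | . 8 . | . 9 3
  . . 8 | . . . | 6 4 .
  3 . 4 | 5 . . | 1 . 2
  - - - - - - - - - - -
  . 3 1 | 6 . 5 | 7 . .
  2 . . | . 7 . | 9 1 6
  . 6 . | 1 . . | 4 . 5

Step 1. [r9c8∈{2,3,8}] in box 9, 3 fits only at r9c8. So r9c8=3.
Step 2. [r7c5∈{2,4,9}] row 7 places 9 nowhere but r7c5 ⇒ r7c5=9.
Step 3. [r5c9∈{7}] nothing but 7 survives at r5c9 ⇒ r5c9=7.
Step 4. [r3c6∈{2,7}] row 3 places 7 nowhere but r3c6 ⇒ r3c6=7.
Step 5. [r2c7∈{3,5}] in col 7, 3 fits only at r2c7 ⇒ r2c7=3.
Step 6. [r9c5∈{2}] r9c5 has the single candidate 2 ⇒ r9c5=2.
Step 7. [r1c4∈{2,3,4}] 2 has one home in box 2: r1c4. So r1c4=2.
Step 8. [r4c7∈{5}] r4c7 has the single candidate 5, so r4c7=5.
Step 9. [r6c5∈{6}] r6c5 has the single candidate 6, so r6c5=6.
Step 10. [r5c6∈{2,3,9}] in row 5, 2 fits only at r5c6. So r5c6=2.
Step 11. [r8c6∈{3,4,8}] in col 6, 3 fits only at r8c6. So r8c6=3.
Step 12. [r8c4∈{4,8}] 4 has one home in row 8: r8c4 ⇒ r8c4=4.
Step 13. [r6c2∈{7,9}] in row 6, 7 fits only at r6c2, so r6c2=7.
Step 14. [r2c6∈{4,6,8}] in row 2, 6 fits only at r2c6, so r2c6=6.
Step 15. [r2c5∈{4,5}] row 2 places 4 nowhere but r2c5. So r2c5=4.
Step 16. [r7c9∈{8}] r7c9 has the single candidate 8 ⇒ r7c9=8.
Step 17. [r5c4∈{3}] r5c4 has the single candidate 3 ⇒ r5c4=3.
Step 18. [r6c6∈{9}] r6c6 is down to just 9. So r6c6=9.
Step 19. [r3c7∈{2}] only 2 remains possible at r3c7. So r3c7=2.
Step 20. [r9c1∈{7}] r9c1 is down to just 7 ⇒ r9c1=7.
Step 21. [r7c1∈{4}] only 4 remains possible at r7c1, so r7c1=4.
Step 22. [r7c8∈{2}] r7c8's peers cover all but 2 ⇒ r7c8=2.
Step 23. [r2c4∈{8}] r2c4 has the single candidate 8, so r2c4=8.
Step 24. [r4c4∈{7}] r4c4 is down to just 7 ⇒ r4c4=7.
Step 25. [r5c1∈{5}] r5c1 is down to just 5, so r5c1=5.
Step 26. [r4c6∈{4}] r4c6 has the single candidate 4. So r4c6=4.
Step 27. [r8c3∈{5}] r8c3 has the single candidate 5, so r8c3=5.
Step 28. [r9c3∈{9}] r9c3 has the single candidate 9, so r9c3=9.
Step 29. [r1c5∈{3}] r1c5 is down to just 3. So r1c5=3.
Step 30. [r2c1∈{1}] nothing but 1 survives at r2c1 ⇒ r2c1=1.
Step 31. [r4c3∈{2}] only 2 remains possible at r4c3 ⇒ r4c3=2.
Step 32. [r6c8∈{8}] r6c8's peers cover all but 8. So r6c8=8.
Step 33. [r2c8∈{5}] r2c8's peers cover all but 5, so r2c8=5.
Step 34. [r8c2∈{8}] nothing but 8 survives at r8c2, so r8c2=8.
Step 35. [r5c2∈{9}] only 9 remains possible at r5c2. So r5c2=9.
Step 36. [r4c1∈{6}] r4c1 is down to just 6, so r4c1=6.
Step 37. [r1c8∈{7}] r1c8's peers cover all but 7. So r1c8=7.
Step 38. [r3c5∈{5}] r3c5 has the single candidate 5, so r3c5=5.
Step 39. [r1c9∈{4}] r1c9's peers cover all but 4, so r1c9=4.
Step 40. [r9c6∈{8}] r9c6 has the single candidate 8, so r9c6=8.
Step 41. [r5c5∈{1}] nothing but 1 survives at r5c5. So r5c5=1.

Answer: 9 5 6 2 3 1 8 7 4 / 1 2 7 8 4 6 3 5 9 / 8 4 3 9 5 7 2 6 1 / 6 1 2 7 8 4 5 9 3 / 5 9 8 3 1 2 6 4 7 / 3 7 4 5 6 9 1 8 2 / 4 3 1 6 9 5 7 2 8 / 2 8 5 4 7 3 9 1 6 / 7 6 9 1 2 8 4 3 5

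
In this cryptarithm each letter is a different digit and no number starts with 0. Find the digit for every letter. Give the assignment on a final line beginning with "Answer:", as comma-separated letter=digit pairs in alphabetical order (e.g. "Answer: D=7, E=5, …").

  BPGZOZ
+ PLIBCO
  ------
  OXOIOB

Step 1. [col 1: Z + O ≡ B (mod 10)] several values work for O in column 1 (Z + O ≡ B (mod 10), carry-in 0); try O=6. So O=6.
Step 2. [col 1: Z + O ≡ B (mod 10)] several values work for B in column 1 (Z + O ≡ B (mod 10), carry-in 0); try B=3 ⇒ B=3.
Step 3. [col 1: Z + O ≡ B (mod 10)] column 1: given O=6, B=3, carry-in 0, and digits 3,6 already taken and all letters distinct, Z+O≡B (mod 10) forces Z=7. So Z=7.
Step 4. [col 2: O + C ≡ O (mod 10)] from column 2 (O=6, carry-in 1, digits 3,6,7 already taken and all letters distinct): C must equal 9. So C=9.
Step 5. [col 3: Z + B ≡ I (mod 10)] in column 3 we have Z+B≡I with carry-in 1; given Z=7, B=3 and digits 3,6,7,9 already taken and all letters distinct, that pins I to 1. So I=1.
Step 6. [col 4: G + I ≡ O (mod 10)] column 4 reads G+I+carry(1)=O with I=1, O=6; with digits 1,3,6,7,9 already taken and all letters distinct, the only value for G is 4. So G=4.
Step 7. [col 5: P + L ≡ X (mod 10)] column 5: given nothing yet, carry-in 0, and digits 1,3,4,6,7,9 already taken and all letters distinct, P+L≡X (mod 10) forces X=0. So X=0.
Step 8. [col 5: P + L ≡ X (mod 10)] no forcing yet in column 5 (carry-in 0); L=8 is free and consistent — try it. So L=8.
Step 9. [col 5: P + L ≡ X (mod 10)] from column 5 (L=8, X=0, carry-in 0, digits 0,1,3,4,6,7,8,9 already taken and all letters distinct): P must equal 2, so P=2.

Answer: B=3, C=9, G=4, I=1, L=8, O=6, P=2, X=0, Z=7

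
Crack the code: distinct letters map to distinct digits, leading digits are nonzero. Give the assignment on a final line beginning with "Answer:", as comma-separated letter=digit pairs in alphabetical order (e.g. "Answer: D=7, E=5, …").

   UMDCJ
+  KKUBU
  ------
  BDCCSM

Step 1. [B] adding two 5-digit numbers gives at most 5+1 digits, and here it does — B is that final carry and must be 1 ⇒ B=1.
Step 2. [col 1: J + U ≡ M (mod 10)] U=3 is one option consistent with column 1 (J + U ≡ M (mod 10), carry-in 0) — take it, so U=3.
Step 3. [col 1: J + U ≡ M (mod 10)] no forcing yet in column 1 (carry-in 0); M=7 is free and consistent — try it, so M=7.
Step 4. [col 1: J + U ≡ M (mod 10)] in column 1 we have J+U≡M with carry-in 0; given U=3, M=7 and digits 1,3,7 already taken and all letters distinct, that pins J to 4 ⇒ J=4.
Step 5. [col 2: C + B ≡ S (mod 10)] S=6 is one option consistent with column 2 (C + B ≡ S (mod 10), carry-in 0) — take it, so S=6.
Step 6. [col 2: C + B ≡ S (mod 10)] column 2: given B=1, S=6, carry-in 0, and digits 1,3,4,6,7 already taken and all letters distinct, C+B≡S (mod 10) forces C=5. So C=5.
Step 7. [col 3: D + U ≡ C (mod 10)] column 3 reads D+U+carry(0)=C with U=3, C=5; with digits 1,3,4,5,6,7 already taken and all letters distinct, the only value for D is 2. So D=2.
Step 8. [col 4: M + K ≡ C (mod 10)] from column 4 (M=7, C=5, carry-in 0, digits 1,2,3,4,5,6,7 already taken and all letters distinct): K must equal 8, so K=8.

Answer: B=1, C=5, D=2, J=4, K=8, M=7, S=6, U=3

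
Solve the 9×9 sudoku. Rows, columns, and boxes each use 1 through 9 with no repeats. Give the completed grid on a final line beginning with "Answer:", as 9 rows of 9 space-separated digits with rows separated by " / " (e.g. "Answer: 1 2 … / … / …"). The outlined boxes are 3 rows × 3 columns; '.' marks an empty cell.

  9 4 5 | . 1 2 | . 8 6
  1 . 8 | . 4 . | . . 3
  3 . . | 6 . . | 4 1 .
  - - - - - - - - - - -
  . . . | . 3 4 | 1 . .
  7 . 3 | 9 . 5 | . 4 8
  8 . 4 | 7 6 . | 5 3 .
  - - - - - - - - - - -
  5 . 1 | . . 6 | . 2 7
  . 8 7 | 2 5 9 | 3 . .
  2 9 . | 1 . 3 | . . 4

Step 1. [r2c6∈{7}] r2c6's peers cover all but 7. So r2c6=7.
Step 2. [r4c1∈{6}] only 6 remains possible at r4c1 ⇒ r4c1=6.
Step 3. [r7c5∈{8}] r7c5 has the single candidate 8. So r7c5=8.
Step 4. [r6c9∈{2,9}] in row 6, 9 fits only at r6c9. So r6c9=9.
Step 5. [r6c2∈{1,2}] in row 6, 2 fits only at r6c2 ⇒ r6c2=2.
Step 6. [r2c7∈{2,9}] r2c7 is the only open cell in row 2 admitting 2 ⇒ r2c7=2.
Step 7. [r9c3∈{6}] only 6 remains possible at r9c3 ⇒ r9c3=6.
Step 8. [r2c4∈{5}] nothing but 5 survives at r2c4 ⇒ r2c4=5.
Step 9. [r1c4∈{3}] r1c4 is down to just 3. So r1c4=3.
Step 10. [r4c3∈{9}] r4c3 is down to just 9, so r4c3=9.
Step 11. [r8c1∈{4}] r8c1 has the single candidate 4 ⇒ r8c1=4.
Step 12. [r9c5∈{7}] r9c5 has the single candidate 7 ⇒ r9c5=7.
Step 13. [r5c2∈{1}] r5c2's peers cover all but 1. So r5c2=1.
Step 14. [r4c2∈{5}] only 5 remains possible at r4c2, so r4c2=5.
Step 15. [r7c4∈{4}] r7c4's peers cover all but 4, so r7c4=4.
Step 16. [r9c7∈{8}] r9c7's peers cover all but 8. So r9c7=8.
Step 17. [r6c6∈{1}] r6c6's peers cover all but 1. So r6c6=1.
Step 18. [r7c2∈{3}] r7c2 has the single candidate 3 ⇒ r7c2=3.
Step 19. [r1c7∈{7}] r1c7 is down to just 7, so r1c7=7.
Step 20. [r4c4∈{8}] r4c4 is down to just 8, so r4c4=8.
Step 21. [r9c8∈{5}] nothing but 5 survives at r9c8 ⇒ r9c8=5.
Step 22. [r3c9∈{5}] r3c9 is down to just 5, so r3c9=5.
Step 23. [r8c9∈{1}] r8c9's peers cover all but 1 ⇒ r8c9=1.
Step 24. [r2c2∈{6}] only 6 remains possible at r2c2 ⇒ r2c2=6.
Step 25. [r7c7∈{9}] r7c7's peers cover all but 9. So r7c7=9.
Step 26. [r5c7∈{6}] only 6 remains possible at r5c7. So r5c7=6.
Step 27. [r4c8∈{7}] r4c8 is down to just 7, so r4c8=7.
Step 28. [r3c6∈{8}] nothing but 8 survives at r3c6 ⇒ r3c6=8.
Step 29. [r3c2∈{7}] r3c2's peers cover all but 7, so r3c2=7.
Step 30. [r3c3∈{2}] only 2 remains possible at r3c3, so r3c3=2.
Step 31. [r3c5∈{9}] only 9 remains possible at r3c5, so r3c5=9.
Step 32. [r2c8∈{9}] only 9 remains possible at r2c8. So r2c8=9.
Step 33. [r5c5∈{2}] nothing but 2 survives at r5c5, so r5c5=2.
Step 34. [r8c8∈{6}] r8c8 has the single candidate 6. So r8c8=6.
Step 35. [r4c9∈{2}] r4c9's peers cover all but 2. So r4c9=2.

Answer: 9 4 5 3 1 2 7 8 6 / 1 6 8 5 4 7 2 9 3 / 3 7 2 6 9 8 4 1 5 / 6 5 9 8 3 4 1 7 2 / 7 1 3 9 2 5 6 4 8 / 8 2 4 7 6 1 5 3 9 / 5 3 1 4 8 6 9 2 7 / 4 8 7 2 5 9 3 6 1 / 2 9 6 1 7 3 8 5 4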